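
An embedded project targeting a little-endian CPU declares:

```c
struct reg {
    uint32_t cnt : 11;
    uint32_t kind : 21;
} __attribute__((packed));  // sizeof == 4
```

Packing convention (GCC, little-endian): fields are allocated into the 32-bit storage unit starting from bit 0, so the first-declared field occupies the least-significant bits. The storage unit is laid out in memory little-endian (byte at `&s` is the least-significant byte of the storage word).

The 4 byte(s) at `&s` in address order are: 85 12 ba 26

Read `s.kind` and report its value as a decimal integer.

[0]=0x85 [1]=0x12 [2]=0xba [3]=0x26 (little-endian) → word 0x26ba1285
cnt:11 @ bit 0 → (0x26ba1285>>0)&0x7ff = 0x285
kind:21 @ bit 11 → (0x26ba1285>>11)&0x1fffff = 0x4d742  ←

317250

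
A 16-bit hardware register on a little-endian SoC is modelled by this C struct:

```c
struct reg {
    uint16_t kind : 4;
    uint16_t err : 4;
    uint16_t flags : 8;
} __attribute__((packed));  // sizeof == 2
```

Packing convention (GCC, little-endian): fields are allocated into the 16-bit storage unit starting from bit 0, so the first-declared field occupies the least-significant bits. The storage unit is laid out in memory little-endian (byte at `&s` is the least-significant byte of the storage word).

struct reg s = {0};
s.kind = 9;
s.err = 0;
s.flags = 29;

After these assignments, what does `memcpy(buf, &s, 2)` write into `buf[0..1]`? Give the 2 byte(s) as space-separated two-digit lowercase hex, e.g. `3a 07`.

09 1d

kind (4b) val=9 bits=0x9 at bit 0: 0x0009
err (4b) val=0 bits=0x0 at bit 4: 0x0009
flags (8b) val=29 bits=0x1d at bit 8: 0x1d09
word = 0x1d09 → little-endian bytes:
  [0]=0x09  [1]=0x1d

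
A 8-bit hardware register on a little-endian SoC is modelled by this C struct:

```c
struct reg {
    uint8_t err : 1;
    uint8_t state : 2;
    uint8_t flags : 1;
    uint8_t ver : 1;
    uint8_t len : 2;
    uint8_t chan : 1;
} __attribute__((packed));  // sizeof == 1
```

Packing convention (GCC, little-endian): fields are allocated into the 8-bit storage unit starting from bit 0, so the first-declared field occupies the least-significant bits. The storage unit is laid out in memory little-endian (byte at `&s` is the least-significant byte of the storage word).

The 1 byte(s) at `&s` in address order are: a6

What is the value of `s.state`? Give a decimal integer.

[0]=0xa6 (little-endian) → word 0xa6
err:1 @ bit 0 → (0xa6>>0)&0x1 = 0x0
state:2 @ bit 1 → (0xa6>>1)&0x3 = 0x3  ←
flags:1 @ bit 3 → (0xa6>>3)&0x1 = 0x0
ver:1 @ bit 4 → (0xa6>>4)&0x1 = 0x0
len:2 @ bit 5 → (0xa6>>5)&0x3 = 0x1
chan:1 @ bit 7 → (0xa6>>7)&0x1 = 0x1

3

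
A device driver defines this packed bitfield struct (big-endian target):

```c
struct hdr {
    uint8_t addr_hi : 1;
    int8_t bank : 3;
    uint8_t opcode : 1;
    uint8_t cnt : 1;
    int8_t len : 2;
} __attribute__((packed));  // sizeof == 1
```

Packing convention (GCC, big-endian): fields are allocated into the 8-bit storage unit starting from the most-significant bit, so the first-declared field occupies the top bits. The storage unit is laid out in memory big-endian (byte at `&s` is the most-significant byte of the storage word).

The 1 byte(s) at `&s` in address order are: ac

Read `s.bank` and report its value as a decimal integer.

[0]=0xac (big-endian) → word 0xac
addr_hi:1 @ bit 7 → (0xac>>7)&0x1 = 0x1
bank:3 @ bit 4 → (0xac>>4)&0x7 = 0x2  ←
opcode:1 @ bit 3 → (0xac>>3)&0x1 = 0x1
cnt:1 @ bit 2 → (0xac>>2)&0x1 = 0x1
len:2 @ bit 0 → (0xac>>0)&0x3 = 0x0
bank signed 3b, MSB=0: value = 2

2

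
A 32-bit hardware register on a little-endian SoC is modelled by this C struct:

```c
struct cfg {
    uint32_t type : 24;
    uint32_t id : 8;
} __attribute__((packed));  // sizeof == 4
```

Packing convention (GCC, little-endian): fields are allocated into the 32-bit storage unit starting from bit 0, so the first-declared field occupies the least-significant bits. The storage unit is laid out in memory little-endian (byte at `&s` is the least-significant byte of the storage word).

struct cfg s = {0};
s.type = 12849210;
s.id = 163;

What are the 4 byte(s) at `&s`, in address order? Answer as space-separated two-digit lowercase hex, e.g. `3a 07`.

type (24b) val=12849210 bits=0xc4103a at bit 0: 0x00c4103a
id (8b) val=163 bits=0xa3 at bit 24: 0xa3c4103a
word = 0xa3c4103a → little-endian bytes:
  [0]=0x3a  [1]=0x10  [2]=0xc4  [3]=0xa3

3a 10 c4 a3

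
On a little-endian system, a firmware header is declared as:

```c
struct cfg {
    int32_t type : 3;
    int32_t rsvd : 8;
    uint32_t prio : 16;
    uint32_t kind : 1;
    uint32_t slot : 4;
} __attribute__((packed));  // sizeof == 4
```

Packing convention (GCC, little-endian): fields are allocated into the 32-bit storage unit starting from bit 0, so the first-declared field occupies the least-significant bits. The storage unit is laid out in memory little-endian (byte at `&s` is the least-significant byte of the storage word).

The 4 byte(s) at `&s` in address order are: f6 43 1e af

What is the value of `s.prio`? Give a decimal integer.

[0]=0xf6 [1]=0x43 [2]=0x1e [3]=0xaf (little-endian) → word 0xaf1e43f6
type:3 @ bit 0 → (0xaf1e43f6>>0)&0x7 = 0x6
rsvd:8 @ bit 3 → (0xaf1e43f6>>3)&0xff = 0x7e
prio:16 @ bit 11 → (0xaf1e43f6>>11)&0xffff = 0xe3c8  ←
kind:1 @ bit 27 → (0xaf1e43f6>>27)&0x1 = 0x1
slot:4 @ bit 28 → (0xaf1e43f6>>28)&0xf = 0xa

58312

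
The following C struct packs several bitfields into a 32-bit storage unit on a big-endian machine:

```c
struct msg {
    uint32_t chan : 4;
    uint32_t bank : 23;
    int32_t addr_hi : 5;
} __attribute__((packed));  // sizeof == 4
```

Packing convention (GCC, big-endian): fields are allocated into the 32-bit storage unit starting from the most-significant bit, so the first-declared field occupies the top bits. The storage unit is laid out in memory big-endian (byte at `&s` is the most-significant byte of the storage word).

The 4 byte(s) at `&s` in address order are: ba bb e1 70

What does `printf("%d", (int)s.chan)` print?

11

[0]=0xba [1]=0xbb [2]=0xe1 [3]=0x70 (big-endian) → word 0xbabbe170
chan [28+:4] = (word>>28) & 0xf = 11  ←
bank [5+:23] = (word>>5) & 0x7fffff = 5627659
addr_hi [0+:5] = (word>>0) & 0x1f = 16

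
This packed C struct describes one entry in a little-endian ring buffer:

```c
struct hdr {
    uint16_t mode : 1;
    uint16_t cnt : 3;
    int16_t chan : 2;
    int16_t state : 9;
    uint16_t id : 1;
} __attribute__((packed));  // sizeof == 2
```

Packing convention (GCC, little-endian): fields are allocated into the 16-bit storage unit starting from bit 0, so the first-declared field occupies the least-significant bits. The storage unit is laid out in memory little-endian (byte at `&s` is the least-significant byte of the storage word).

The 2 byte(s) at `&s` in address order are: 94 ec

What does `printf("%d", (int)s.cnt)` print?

[0]=0x94 [1]=0xec (little-endian) → word 0xec94
mode:1 @ bit 0 → (0xec94>>0)&0x1 = 0x0
cnt:3 @ bit 1 → (0xec94>>1)&0x7 = 0x2  ←
chan:2 @ bit 4 → (0xec94>>4)&0x3 = 0x1
state:9 @ bit 6 → (0xec94>>6)&0x1ff = 0x1b2
id:1 @ bit 15 → (0xec94>>15)&0x1 = 0x1

2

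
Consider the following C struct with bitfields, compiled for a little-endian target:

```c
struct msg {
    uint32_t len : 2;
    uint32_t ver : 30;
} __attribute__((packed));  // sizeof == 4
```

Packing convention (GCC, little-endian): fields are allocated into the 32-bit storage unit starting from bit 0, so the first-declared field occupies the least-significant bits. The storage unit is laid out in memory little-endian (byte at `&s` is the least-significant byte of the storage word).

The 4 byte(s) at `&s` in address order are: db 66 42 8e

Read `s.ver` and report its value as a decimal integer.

[0]=0xdb [1]=0x66 [2]=0x42 [3]=0x8e (little-endian) → word 0x8e4266db
len [0+:2] = (word>>0) & 0x3 = 3
ver [2+:30] = (word>>2) & 0x3fffffff = 596679094  ←

596679094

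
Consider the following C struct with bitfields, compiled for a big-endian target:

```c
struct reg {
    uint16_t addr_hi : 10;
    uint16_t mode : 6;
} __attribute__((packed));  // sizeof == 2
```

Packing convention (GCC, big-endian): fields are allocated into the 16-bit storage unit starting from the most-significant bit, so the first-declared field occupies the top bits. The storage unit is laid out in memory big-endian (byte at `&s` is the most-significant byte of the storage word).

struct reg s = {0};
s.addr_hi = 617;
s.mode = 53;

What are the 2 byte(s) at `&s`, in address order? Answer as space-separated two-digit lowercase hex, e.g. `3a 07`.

9a 75

[6+:10] addr_hi=617 & 0x3ff = 0x269; word=0x9a40
[0+:6] mode=53 & 0x3f = 0x35; word=0x9a75
word = 0x9a75 → big-endian bytes:
  [0]=0x9a  [1]=0x75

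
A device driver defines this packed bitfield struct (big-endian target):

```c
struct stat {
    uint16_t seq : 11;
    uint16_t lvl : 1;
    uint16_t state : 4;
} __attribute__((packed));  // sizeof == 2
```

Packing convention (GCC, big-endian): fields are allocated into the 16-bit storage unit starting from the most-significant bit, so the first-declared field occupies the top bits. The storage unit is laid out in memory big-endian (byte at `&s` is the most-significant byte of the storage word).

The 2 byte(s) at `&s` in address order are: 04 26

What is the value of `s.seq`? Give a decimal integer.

33

[0]=0x04 [1]=0x26 (big-endian) → word 0x0426
seq [5+:11] = (word>>5) & 0x7ff = 33  ←
lvl [4+:1] = (word>>4) & 0x1 = 0
state [0+:4] = (word>>0) & 0xf = 6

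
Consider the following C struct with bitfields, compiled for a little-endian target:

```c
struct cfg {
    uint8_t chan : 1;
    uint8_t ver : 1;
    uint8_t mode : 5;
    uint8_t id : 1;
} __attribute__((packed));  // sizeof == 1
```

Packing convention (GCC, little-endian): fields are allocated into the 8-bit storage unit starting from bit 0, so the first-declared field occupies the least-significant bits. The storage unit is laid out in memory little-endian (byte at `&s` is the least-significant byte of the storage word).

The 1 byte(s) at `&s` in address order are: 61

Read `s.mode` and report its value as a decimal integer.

[0]=0x61 (little-endian) → word 0x61
chan:1 @ bit 0 → (0x61>>0)&0x1 = 0x1
ver:1 @ bit 1 → (0x61>>1)&0x1 = 0x0
mode:5 @ bit 2 → (0x61>>2)&0x1f = 0x18  ←
id:1 @ bit 7 → (0x61>>7)&0x1 = 0x0

24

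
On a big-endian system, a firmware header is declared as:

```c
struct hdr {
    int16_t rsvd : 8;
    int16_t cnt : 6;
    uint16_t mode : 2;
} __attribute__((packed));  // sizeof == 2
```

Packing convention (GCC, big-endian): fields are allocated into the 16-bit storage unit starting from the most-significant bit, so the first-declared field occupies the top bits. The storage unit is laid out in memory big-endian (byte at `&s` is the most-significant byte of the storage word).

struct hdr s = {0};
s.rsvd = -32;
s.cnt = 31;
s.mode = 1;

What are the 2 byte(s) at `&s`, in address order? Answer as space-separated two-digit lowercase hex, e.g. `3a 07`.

[8+:8] rsvd=-32 & 0xff = 0xe0; word=0xe000
[2+:6] cnt=31 & 0x3f = 0x1f; word=0xe07c
[0+:2] mode=1 & 0x3 = 0x1; word=0xe07d
word = 0xe07d → big-endian bytes:
  [0]=0xe0  [1]=0x7d

e0 7d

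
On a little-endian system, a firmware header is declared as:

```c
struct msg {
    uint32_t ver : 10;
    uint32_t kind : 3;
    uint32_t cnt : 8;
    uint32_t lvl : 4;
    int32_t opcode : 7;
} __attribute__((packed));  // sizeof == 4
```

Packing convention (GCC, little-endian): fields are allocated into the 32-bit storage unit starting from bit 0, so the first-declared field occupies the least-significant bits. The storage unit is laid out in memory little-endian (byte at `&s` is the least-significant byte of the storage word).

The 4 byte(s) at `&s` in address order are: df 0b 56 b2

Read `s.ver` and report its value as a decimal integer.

[0]=0xdf [1]=0x0b [2]=0x56 [3]=0xb2 (little-endian) → word 0xb2560bdf
ver:10 @ bit 0 → (0xb2560bdf>>0)&0x3ff = 0x3df  ←
kind:3 @ bit 10 → (0xb2560bdf>>10)&0x7 = 0x2
cnt:8 @ bit 13 → (0xb2560bdf>>13)&0xff = 0xb0
lvl:4 @ bit 21 → (0xb2560bdf>>21)&0xf = 0x2
opcode:7 @ bit 25 → (0xb2560bdf>>25)&0x7f = 0x59

991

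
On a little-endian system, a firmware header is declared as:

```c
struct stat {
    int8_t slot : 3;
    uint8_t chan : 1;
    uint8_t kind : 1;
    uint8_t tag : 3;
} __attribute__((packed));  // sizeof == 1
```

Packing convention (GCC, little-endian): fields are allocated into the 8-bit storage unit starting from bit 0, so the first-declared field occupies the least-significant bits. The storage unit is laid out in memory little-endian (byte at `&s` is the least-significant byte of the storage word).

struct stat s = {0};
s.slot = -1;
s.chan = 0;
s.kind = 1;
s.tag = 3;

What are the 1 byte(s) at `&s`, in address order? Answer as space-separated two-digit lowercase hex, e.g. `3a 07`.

77

slot:3 = -1 → 0x7 << 0 → word 0x07
chan:1 = 0 → 0x0 << 3 → word 0x07
kind:1 = 1 → 0x1 << 4 → word 0x17
tag:3 = 3 → 0x3 << 5 → word 0x77
word = 0x77 → little-endian bytes:
  [0]=0x77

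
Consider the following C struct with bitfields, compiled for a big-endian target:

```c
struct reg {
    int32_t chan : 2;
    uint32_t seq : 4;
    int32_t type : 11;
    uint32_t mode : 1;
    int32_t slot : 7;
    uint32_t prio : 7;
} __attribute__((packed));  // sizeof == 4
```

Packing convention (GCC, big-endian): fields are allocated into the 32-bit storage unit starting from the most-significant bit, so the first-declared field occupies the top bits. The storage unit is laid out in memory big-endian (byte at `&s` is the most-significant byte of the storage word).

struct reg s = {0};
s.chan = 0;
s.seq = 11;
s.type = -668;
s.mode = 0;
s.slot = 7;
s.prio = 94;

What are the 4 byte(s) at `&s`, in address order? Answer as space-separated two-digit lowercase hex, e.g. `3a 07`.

chan:2 = 0 → 0x0 << 30 → word 0x00000000
seq:4 = 11 → 0xb << 26 → word 0x2c000000
type:11 = -668 → 0x564 << 15 → word 0x2eb20000
mode:1 = 0 → 0x0 << 14 → word 0x2eb20000
slot:7 = 7 → 0x7 << 7 → word 0x2eb20380
prio:7 = 94 → 0x5e << 0 → word 0x2eb203de
word = 0x2eb203de → big-endian bytes:
  [0]=0x2e  [1]=0xb2  [2]=0x03  [3]=0xde

2e b2 03 de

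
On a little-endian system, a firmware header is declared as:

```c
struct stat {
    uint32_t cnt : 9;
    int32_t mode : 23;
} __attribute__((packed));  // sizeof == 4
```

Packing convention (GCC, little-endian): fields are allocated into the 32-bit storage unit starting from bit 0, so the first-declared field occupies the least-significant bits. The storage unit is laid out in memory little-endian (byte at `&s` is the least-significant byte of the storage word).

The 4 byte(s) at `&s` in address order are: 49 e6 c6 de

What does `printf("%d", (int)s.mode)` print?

[0]=0x49 [1]=0xe6 [2]=0xc6 [3]=0xde (little-endian) → word 0xdec6e649
cnt [0+:9] = (word>>0) & 0x1ff = 73
mode [9+:23] = (word>>9) & 0x7fffff = 7299955  ←
mode signed 23b, MSB=1: 7299955 - 8388608 = -1088653

-1088653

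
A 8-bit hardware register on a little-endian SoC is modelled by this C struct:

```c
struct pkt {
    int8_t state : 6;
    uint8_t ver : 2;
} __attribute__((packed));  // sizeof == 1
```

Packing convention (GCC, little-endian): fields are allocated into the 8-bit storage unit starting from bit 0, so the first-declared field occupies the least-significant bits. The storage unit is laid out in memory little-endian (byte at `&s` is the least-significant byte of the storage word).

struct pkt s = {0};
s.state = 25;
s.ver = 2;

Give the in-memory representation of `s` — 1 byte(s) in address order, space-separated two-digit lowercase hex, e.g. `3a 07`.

99

[0+:6] state=25 & 0x3f = 0x19; word=0x19
[6+:2] ver=2 & 0x3 = 0x2; word=0x99
word = 0x99 → little-endian bytes:
  [0]=0x99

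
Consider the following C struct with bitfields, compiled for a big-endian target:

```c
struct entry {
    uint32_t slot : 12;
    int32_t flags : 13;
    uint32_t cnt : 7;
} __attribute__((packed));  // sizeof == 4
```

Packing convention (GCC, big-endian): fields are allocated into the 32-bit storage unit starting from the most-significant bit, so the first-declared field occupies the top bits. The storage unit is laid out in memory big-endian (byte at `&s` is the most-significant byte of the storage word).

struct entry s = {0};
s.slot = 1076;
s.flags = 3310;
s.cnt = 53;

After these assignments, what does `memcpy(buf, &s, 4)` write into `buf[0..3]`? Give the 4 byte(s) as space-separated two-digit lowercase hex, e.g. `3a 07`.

[20+:12] slot=1076 & 0xfff = 0x434; word=0x43400000
[7+:13] flags=3310 & 0x1fff = 0xcee; word=0x43467700
[0+:7] cnt=53 & 0x7f = 0x35; word=0x43467735
word = 0x43467735 → big-endian bytes:
  [0]=0x43  [1]=0x46  [2]=0x77  [3]=0x35

43 46 77 35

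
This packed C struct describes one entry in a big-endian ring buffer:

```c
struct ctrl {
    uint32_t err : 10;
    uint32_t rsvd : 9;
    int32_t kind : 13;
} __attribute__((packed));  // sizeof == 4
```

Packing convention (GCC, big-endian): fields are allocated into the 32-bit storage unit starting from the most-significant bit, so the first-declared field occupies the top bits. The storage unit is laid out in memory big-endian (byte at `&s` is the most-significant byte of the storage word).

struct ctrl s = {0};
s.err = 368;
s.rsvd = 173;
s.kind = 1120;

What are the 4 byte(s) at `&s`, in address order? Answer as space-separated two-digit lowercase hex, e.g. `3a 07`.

5c 15 a4 60

err:10 = 368 → 0x170 << 22 → word 0x5c000000
rsvd:9 = 173 → 0xad << 13 → word 0x5c15a000
kind:13 = 1120 → 0x460 << 0 → word 0x5c15a460
word = 0x5c15a460 → big-endian bytes:
  [0]=0x5c  [1]=0x15  [2]=0xa4  [3]=0x60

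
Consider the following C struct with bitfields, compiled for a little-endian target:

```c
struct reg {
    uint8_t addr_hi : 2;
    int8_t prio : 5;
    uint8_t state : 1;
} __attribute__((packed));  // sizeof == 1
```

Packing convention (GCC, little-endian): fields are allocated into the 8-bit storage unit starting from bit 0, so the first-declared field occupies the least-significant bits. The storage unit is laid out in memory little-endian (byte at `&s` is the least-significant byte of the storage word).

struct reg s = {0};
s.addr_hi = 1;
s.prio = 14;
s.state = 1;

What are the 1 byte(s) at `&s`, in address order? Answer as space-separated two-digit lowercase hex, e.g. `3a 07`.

addr_hi (2b) val=1 bits=0x1 at bit 0: 0x01
prio (5b) val=14 bits=0xe at bit 2: 0x39
state (1b) val=1 bits=0x1 at bit 7: 0xb9
word = 0xb9 → little-endian bytes:
  [0]=0xb9

b9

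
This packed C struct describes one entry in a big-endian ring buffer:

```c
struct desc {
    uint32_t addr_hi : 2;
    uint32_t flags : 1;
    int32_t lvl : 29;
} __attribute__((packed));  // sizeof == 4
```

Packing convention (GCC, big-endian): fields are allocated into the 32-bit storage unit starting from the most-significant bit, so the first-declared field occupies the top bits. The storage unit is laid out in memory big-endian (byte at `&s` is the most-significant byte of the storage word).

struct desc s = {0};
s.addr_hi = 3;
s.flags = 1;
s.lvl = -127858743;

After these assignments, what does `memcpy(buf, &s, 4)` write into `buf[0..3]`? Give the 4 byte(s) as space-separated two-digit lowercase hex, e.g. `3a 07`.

addr_hi:2 = 3 → 0x3 << 30 → word 0xc0000000
flags:1 = 1 → 0x1 << 29 → word 0xe0000000
lvl:29 = -127858743 → 0x186107c9 << 0 → word 0xf86107c9
word = 0xf86107c9 → big-endian bytes:
  [0]=0xf8  [1]=0x61  [2]=0x07  [3]=0xc9

f8 61 07 c9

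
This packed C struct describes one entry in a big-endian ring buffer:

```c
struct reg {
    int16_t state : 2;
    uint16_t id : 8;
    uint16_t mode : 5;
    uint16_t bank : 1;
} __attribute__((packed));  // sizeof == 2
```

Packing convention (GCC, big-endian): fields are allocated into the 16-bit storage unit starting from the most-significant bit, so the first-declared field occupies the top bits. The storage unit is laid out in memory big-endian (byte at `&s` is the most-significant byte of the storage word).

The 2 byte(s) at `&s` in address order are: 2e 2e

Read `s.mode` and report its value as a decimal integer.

23

[0]=0x2e [1]=0x2e (big-endian) → word 0x2e2e
state:2 @ bit 14 → (0x2e2e>>14)&0x3 = 0x0
id:8 @ bit 6 → (0x2e2e>>6)&0xff = 0xb8
mode:5 @ bit 1 → (0x2e2e>>1)&0x1f = 0x17  ←
bank:1 @ bit 0 → (0x2e2e>>0)&0x1 = 0x0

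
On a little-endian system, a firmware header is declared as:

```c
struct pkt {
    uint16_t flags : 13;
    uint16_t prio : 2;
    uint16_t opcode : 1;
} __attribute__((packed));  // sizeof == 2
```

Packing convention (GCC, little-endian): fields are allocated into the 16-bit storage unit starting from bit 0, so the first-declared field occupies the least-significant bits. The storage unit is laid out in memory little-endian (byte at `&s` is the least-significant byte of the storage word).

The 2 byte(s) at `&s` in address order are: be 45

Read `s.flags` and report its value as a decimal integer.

1470

[0]=0xbe [1]=0x45 (little-endian) → word 0x45be
flags [0+:13] = (word>>0) & 0x1fff = 1470  ←
prio [13+:2] = (word>>13) & 0x3 = 2
opcode [15+:1] = (word>>15) & 0x1 = 0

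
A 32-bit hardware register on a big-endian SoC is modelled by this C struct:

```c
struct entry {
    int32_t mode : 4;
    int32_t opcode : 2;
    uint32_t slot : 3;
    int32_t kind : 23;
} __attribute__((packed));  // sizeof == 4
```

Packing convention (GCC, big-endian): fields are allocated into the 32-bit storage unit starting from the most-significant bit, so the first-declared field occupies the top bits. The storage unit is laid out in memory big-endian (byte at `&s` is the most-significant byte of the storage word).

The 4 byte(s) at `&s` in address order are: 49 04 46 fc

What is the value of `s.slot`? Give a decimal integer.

[0]=0x49 [1]=0x04 [2]=0x46 [3]=0xfc (big-endian) → word 0x490446fc
mode [28+:4] = (word>>28) & 0xf = 4
opcode [26+:2] = (word>>26) & 0x3 = 2
slot [23+:3] = (word>>23) & 0x7 = 2  ←
kind [0+:23] = (word>>0) & 0x7fffff = 280316

2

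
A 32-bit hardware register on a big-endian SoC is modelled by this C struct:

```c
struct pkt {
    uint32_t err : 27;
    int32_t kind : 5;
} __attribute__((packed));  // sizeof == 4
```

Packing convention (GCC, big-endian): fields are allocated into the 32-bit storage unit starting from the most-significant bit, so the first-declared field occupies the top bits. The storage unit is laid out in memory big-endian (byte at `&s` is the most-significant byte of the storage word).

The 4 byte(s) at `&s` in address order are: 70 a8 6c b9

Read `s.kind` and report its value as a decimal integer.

[0]=0x70 [1]=0xa8 [2]=0x6c [3]=0xb9 (big-endian) → word 0x70a86cb9
err:27 @ bit 5 → (0x70a86cb9>>5)&0x7ffffff = 0x3854365
kind:5 @ bit 0 → (0x70a86cb9>>0)&0x1f = 0x19  ←
kind signed 5b, MSB=1: 25 - 32 = -7

-7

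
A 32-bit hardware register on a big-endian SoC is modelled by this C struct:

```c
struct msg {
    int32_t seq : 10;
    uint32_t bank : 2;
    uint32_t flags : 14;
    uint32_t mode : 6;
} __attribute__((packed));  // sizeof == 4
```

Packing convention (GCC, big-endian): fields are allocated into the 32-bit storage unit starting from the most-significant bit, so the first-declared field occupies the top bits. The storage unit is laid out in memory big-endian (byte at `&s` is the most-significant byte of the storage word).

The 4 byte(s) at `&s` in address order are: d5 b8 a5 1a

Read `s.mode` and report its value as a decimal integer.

[0]=0xd5 [1]=0xb8 [2]=0xa5 [3]=0x1a (big-endian) → word 0xd5b8a51a
seq:10 @ bit 22 → (0xd5b8a51a>>22)&0x3ff = 0x356
bank:2 @ bit 20 → (0xd5b8a51a>>20)&0x3 = 0x3
flags:14 @ bit 6 → (0xd5b8a51a>>6)&0x3fff = 0x2294
mode:6 @ bit 0 → (0xd5b8a51a>>0)&0x3f = 0x1a  ←

26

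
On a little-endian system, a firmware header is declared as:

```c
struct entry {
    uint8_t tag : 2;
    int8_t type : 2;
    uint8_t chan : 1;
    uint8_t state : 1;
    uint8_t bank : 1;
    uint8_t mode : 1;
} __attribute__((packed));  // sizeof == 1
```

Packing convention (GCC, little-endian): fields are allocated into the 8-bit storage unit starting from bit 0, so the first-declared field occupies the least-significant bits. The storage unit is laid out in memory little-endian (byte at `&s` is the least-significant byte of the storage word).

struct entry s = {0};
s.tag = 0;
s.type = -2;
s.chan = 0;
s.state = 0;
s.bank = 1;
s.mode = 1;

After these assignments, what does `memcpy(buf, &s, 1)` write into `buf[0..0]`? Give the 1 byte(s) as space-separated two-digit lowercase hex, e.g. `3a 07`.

c8

tag:2 = 0 → 0x0 << 0 → word 0x00
type:2 = -2 → 0x2 << 2 → word 0x08
chan:1 = 0 → 0x0 << 4 → word 0x08
state:1 = 0 → 0x0 << 5 → word 0x08
bank:1 = 1 → 0x1 << 6 → word 0x48
mode:1 = 1 → 0x1 << 7 → word 0xc8
word = 0xc8 → little-endian bytes:
  [0]=0xc8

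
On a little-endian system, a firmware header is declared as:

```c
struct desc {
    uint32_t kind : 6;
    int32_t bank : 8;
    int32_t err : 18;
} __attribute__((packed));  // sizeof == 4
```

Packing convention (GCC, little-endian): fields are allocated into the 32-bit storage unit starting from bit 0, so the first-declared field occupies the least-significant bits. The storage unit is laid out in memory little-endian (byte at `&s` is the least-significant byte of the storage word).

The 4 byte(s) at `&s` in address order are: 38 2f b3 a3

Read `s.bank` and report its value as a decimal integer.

[0]=0x38 [1]=0x2f [2]=0xb3 [3]=0xa3 (little-endian) → word 0xa3b32f38
kind:6 @ bit 0 → (0xa3b32f38>>0)&0x3f = 0x38
bank:8 @ bit 6 → (0xa3b32f38>>6)&0xff = 0xbc  ←
err:18 @ bit 14 → (0xa3b32f38>>14)&0x3ffff = 0x28ecc
bank signed 8b, MSB=1: 188 - 256 = -68

-68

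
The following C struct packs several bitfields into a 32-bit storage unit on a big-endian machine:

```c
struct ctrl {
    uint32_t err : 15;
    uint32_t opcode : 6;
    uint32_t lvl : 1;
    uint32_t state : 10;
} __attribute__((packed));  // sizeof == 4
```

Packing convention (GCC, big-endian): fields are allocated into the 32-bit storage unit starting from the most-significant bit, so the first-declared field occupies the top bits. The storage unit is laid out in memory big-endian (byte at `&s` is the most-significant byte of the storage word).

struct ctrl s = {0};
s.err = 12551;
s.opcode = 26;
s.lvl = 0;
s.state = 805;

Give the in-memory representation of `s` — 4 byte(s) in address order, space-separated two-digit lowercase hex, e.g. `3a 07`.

62 0e d3 25

err:15 = 12551 → 0x3107 << 17 → word 0x620e0000
opcode:6 = 26 → 0x1a << 11 → word 0x620ed000
lvl:1 = 0 → 0x0 << 10 → word 0x620ed000
state:10 = 805 → 0x325 << 0 → word 0x620ed325
word = 0x620ed325 → big-endian bytes:
  [0]=0x62  [1]=0x0e  [2]=0xd3  [3]=0x25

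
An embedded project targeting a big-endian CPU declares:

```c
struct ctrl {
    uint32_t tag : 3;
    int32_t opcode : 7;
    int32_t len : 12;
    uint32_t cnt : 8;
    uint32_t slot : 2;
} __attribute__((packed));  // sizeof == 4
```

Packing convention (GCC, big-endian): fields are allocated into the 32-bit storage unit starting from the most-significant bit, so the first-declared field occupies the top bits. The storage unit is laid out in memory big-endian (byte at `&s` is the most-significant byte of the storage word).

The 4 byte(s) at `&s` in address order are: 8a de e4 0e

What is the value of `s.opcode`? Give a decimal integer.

[0]=0x8a [1]=0xde [2]=0xe4 [3]=0x0e (big-endian) → word 0x8adee40e
tag [29+:3] = (word>>29) & 0x7 = 4
opcode [22+:7] = (word>>22) & 0x7f = 43  ←
len [10+:12] = (word>>10) & 0xfff = 1977
cnt [2+:8] = (word>>2) & 0xff = 3
slot [0+:2] = (word>>0) & 0x3 = 2
opcode signed 7b, MSB=0: value = 43

43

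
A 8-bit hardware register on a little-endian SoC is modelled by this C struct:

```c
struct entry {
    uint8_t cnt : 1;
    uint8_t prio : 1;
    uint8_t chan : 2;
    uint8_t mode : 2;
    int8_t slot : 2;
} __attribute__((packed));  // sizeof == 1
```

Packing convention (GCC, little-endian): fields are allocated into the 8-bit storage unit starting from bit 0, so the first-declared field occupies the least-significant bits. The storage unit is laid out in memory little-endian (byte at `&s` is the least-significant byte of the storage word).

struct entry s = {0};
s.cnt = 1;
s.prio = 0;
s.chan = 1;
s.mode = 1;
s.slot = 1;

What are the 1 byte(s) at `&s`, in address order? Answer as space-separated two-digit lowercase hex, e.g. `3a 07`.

55

[0+:1] cnt=1 & 0x1 = 0x1; word=0x01
[1+:1] prio=0 & 0x1 = 0x0; word=0x01
[2+:2] chan=1 & 0x3 = 0x1; word=0x05
[4+:2] mode=1 & 0x3 = 0x1; word=0x15
[6+:2] slot=1 & 0x3 = 0x1; word=0x55
word = 0x55 → little-endian bytes:
  [0]=0x55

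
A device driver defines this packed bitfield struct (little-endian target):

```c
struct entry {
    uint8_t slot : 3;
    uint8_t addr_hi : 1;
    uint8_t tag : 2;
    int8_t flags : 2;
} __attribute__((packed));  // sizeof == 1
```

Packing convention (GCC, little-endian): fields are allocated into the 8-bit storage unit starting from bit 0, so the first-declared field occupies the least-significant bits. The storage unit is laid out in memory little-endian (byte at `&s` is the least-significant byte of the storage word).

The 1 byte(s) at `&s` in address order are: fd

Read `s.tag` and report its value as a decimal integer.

[0]=0xfd (little-endian) → word 0xfd
slot:3 @ bit 0 → (0xfd>>0)&0x7 = 0x5
addr_hi:1 @ bit 3 → (0xfd>>3)&0x1 = 0x1
tag:2 @ bit 4 → (0xfd>>4)&0x3 = 0x3  ←
flags:2 @ bit 6 → (0xfd>>6)&0x3 = 0x3

3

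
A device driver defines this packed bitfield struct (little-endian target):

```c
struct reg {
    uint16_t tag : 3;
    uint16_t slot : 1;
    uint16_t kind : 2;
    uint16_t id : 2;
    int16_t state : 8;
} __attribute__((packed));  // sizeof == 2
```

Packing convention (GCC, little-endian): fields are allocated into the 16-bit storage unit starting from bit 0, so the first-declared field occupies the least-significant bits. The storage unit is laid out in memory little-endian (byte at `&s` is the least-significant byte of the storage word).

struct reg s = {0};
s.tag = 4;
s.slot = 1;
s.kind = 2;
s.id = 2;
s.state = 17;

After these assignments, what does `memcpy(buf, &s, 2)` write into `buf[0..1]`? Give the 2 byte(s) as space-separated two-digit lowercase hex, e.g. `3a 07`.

ac 11

tag:3 = 4 → 0x4 << 0 → word 0x0004
slot:1 = 1 → 0x1 << 3 → word 0x000c
kind:2 = 2 → 0x2 << 4 → word 0x002c
id:2 = 2 → 0x2 << 6 → word 0x00ac
state:8 = 17 → 0x11 << 8 → word 0x11ac
word = 0x11ac → little-endian bytes:
  [0]=0xac  [1]=0x11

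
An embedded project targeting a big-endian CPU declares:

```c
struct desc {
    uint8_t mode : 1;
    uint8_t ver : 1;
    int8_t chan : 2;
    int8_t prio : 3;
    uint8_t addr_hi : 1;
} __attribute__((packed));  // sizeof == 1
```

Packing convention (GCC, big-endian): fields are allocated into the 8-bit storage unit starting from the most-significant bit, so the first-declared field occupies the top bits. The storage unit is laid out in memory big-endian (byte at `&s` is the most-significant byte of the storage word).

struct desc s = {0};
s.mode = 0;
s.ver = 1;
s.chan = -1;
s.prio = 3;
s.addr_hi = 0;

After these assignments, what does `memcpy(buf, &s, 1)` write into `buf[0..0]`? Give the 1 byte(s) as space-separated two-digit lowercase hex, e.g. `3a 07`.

76

mode:1 = 0 → 0x0 << 7 → word 0x00
ver:1 = 1 → 0x1 << 6 → word 0x40
chan:2 = -1 → 0x3 << 4 → word 0x70
prio:3 = 3 → 0x3 << 1 → word 0x76
addr_hi:1 = 0 → 0x0 << 0 → word 0x76
word = 0x76 → big-endian bytes:
  [0]=0x76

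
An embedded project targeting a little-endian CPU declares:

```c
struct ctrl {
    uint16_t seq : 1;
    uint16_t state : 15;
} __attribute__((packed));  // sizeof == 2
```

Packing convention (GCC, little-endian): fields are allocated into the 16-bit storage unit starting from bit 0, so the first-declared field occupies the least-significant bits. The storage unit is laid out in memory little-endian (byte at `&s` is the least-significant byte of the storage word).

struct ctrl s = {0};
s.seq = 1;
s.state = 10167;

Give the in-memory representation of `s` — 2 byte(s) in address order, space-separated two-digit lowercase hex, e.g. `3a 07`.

6f 4f

seq (1b) val=1 bits=0x1 at bit 0: 0x0001
state (15b) val=10167 bits=0x27b7 at bit 1: 0x4f6f
word = 0x4f6f → little-endian bytes:
  [0]=0x6f  [1]=0x4f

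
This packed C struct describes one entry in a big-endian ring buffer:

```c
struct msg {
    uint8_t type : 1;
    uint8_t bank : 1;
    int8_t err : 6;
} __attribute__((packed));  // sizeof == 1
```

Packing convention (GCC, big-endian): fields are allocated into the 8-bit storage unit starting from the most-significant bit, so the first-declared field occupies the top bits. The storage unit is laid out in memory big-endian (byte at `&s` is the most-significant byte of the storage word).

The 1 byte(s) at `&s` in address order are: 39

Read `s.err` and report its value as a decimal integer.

[0]=0x39 (big-endian) → word 0x39
type:1 @ bit 7 → (0x39>>7)&0x1 = 0x0
bank:1 @ bit 6 → (0x39>>6)&0x1 = 0x0
err:6 @ bit 0 → (0x39>>0)&0x3f = 0x39  ←
err signed 6b, MSB=1: 57 - 64 = -7

-7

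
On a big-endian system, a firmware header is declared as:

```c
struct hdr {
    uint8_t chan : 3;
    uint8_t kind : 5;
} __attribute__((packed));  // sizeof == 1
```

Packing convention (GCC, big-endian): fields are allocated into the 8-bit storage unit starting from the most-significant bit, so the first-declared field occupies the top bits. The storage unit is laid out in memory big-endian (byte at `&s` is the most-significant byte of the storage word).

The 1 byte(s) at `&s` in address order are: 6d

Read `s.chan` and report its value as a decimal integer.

[0]=0x6d (big-endian) → word 0x6d
chan [5+:3] = (word>>5) & 0x7 = 3  ←
kind [0+:5] = (word>>0) & 0x1f = 13

3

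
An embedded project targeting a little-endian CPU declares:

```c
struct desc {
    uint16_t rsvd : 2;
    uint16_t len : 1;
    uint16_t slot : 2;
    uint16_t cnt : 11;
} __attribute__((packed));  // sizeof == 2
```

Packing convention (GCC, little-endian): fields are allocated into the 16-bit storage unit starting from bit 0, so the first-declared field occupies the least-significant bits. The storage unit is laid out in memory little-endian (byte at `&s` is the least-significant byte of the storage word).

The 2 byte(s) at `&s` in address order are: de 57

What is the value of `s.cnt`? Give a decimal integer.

[0]=0xde [1]=0x57 (little-endian) → word 0x57de
rsvd [0+:2] = (word>>0) & 0x3 = 2
len [2+:1] = (word>>2) & 0x1 = 1
slot [3+:2] = (word>>3) & 0x3 = 3
cnt [5+:11] = (word>>5) & 0x7ff = 702  ←

702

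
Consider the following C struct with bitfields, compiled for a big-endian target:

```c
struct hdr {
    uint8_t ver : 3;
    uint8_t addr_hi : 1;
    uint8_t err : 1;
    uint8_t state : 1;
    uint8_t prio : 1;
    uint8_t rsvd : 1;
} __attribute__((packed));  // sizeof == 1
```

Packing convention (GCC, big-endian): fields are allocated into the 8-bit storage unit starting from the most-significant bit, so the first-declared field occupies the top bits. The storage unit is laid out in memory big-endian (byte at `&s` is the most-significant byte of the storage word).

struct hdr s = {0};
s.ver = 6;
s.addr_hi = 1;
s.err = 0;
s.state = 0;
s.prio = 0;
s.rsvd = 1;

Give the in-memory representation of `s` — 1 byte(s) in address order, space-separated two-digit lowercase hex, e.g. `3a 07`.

[5+:3] ver=6 & 0x7 = 0x6; word=0xc0
[4+:1] addr_hi=1 & 0x1 = 0x1; word=0xd0
[3+:1] err=0 & 0x1 = 0x0; word=0xd0
[2+:1] state=0 & 0x1 = 0x0; word=0xd0
[1+:1] prio=0 & 0x1 = 0x0; word=0xd0
[0+:1] rsvd=1 & 0x1 = 0x1; word=0xd1
word = 0xd1 → big-endian bytes:
  [0]=0xd1

d1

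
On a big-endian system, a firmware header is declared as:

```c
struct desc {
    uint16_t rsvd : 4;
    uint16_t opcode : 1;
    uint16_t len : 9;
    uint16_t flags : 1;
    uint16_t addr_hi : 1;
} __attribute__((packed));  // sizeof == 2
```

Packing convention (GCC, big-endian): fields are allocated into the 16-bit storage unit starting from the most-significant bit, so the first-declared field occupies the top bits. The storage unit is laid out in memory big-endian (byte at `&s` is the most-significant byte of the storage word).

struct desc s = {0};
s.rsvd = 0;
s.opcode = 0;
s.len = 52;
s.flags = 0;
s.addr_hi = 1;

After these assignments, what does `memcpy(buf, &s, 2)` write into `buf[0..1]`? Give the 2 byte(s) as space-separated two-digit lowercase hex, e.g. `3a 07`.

00 d1

[12+:4] rsvd=0 & 0xf = 0x0; word=0x0000
[11+:1] opcode=0 & 0x1 = 0x0; word=0x0000
[2+:9] len=52 & 0x1ff = 0x34; word=0x00d0
[1+:1] flags=0 & 0x1 = 0x0; word=0x00d0
[0+:1] addr_hi=1 & 0x1 = 0x1; word=0x00d1
word = 0x00d1 → big-endian bytes:
  [0]=0x00  [1]=0xd1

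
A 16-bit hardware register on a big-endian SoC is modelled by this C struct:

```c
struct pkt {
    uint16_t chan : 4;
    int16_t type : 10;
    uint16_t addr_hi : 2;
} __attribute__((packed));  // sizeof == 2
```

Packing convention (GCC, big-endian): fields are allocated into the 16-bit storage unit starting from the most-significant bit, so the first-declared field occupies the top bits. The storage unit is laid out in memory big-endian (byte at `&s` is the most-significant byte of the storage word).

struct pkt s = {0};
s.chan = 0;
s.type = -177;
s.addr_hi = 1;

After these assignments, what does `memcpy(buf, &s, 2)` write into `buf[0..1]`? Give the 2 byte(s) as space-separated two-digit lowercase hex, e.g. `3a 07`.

chan (4b) val=0 bits=0x0 at bit 12: 0x0000
type (10b) val=-177 bits=0x34f at bit 2: 0x0d3c
addr_hi (2b) val=1 bits=0x1 at bit 0: 0x0d3d
word = 0x0d3d → big-endian bytes:
  [0]=0x0d  [1]=0x3d

0d 3d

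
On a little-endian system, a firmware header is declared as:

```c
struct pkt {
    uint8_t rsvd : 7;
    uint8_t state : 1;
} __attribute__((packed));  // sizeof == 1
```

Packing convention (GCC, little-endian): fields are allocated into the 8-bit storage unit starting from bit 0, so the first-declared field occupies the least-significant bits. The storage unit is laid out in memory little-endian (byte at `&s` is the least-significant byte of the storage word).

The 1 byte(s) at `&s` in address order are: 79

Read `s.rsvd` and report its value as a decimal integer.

121

[0]=0x79 (little-endian) → word 0x79
rsvd:7 @ bit 0 → (0x79>>0)&0x7f = 0x79  ←
state:1 @ bit 7 → (0x79>>7)&0x1 = 0x0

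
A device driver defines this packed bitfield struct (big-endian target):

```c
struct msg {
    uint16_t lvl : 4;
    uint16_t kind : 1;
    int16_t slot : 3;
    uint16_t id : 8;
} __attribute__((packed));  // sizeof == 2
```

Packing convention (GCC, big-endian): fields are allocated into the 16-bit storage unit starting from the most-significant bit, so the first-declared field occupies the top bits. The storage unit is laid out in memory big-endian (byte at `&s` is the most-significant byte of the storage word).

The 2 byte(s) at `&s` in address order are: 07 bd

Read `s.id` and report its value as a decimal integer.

[0]=0x07 [1]=0xbd (big-endian) → word 0x07bd
lvl [12+:4] = (word>>12) & 0xf = 0
kind [11+:1] = (word>>11) & 0x1 = 0
slot [8+:3] = (word>>8) & 0x7 = 7
id [0+:8] = (word>>0) & 0xff = 189  ←

189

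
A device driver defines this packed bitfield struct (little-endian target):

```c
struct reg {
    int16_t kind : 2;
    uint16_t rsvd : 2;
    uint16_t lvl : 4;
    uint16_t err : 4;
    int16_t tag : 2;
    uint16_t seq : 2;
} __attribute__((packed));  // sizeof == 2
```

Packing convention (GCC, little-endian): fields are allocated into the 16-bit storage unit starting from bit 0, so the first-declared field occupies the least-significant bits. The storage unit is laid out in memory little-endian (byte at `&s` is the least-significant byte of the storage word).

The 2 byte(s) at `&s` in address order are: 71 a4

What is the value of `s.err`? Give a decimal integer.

[0]=0x71 [1]=0xa4 (little-endian) → word 0xa471
kind:2 @ bit 0 → (0xa471>>0)&0x3 = 0x1
rsvd:2 @ bit 2 → (0xa471>>2)&0x3 = 0x0
lvl:4 @ bit 4 → (0xa471>>4)&0xf = 0x7
err:4 @ bit 8 → (0xa471>>8)&0xf = 0x4  ←
tag:2 @ bit 12 → (0xa471>>12)&0x3 = 0x2
seq:2 @ bit 14 → (0xa471>>14)&0x3 = 0x2

4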